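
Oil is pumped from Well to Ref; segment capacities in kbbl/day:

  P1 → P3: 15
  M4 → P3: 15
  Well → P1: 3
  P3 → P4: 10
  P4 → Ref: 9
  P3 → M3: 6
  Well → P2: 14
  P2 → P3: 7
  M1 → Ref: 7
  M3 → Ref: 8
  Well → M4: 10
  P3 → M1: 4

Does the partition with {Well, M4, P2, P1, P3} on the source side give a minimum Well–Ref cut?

Given cut capacity: 10 + 4 + 6 = 20.
Augment Well→M4→P3→P4→Ref: bottleneck 9, flow now 9.
Augment Well→M4→P3→M1→Ref: bottleneck 1, flow now 10.
Augment Well→P2→P3→M1→Ref: bottleneck 3, flow now 13.
Augment Well→P2→P3→M3→Ref: bottleneck 4, flow now 17.
Augment Well→P1→P3→M3→Ref: bottleneck 2, flow now 19.
No augmenting path remains; maximum flow = 19.
In the residual graph, reachable from Well: {Well, M4, P2, P1, P3, P4}.
Min-cut edges: P3→M1 (4), P3→M3 (6), P4→Ref (9); capacity 4 + 6 + 9 = 19.
Cut capacity 20 exceeds the max flow 19, so it is not minimum.

No — its capacity is 20, but the minimum cut has capacity 19.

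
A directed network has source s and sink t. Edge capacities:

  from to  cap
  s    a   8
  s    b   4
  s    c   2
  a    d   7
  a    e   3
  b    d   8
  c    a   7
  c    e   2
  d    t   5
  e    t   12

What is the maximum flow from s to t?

10

Augment s→a→d→t: bottleneck 5, flow now 5.
Augment s→a→e→t: bottleneck 3, flow now 8.
Augment s→c→e→t: bottleneck 2, flow now 10.
No augmenting path remains; maximum flow = 10.
In the residual graph, reachable from s: {s, a, b, d}.
Min-cut edges: s→c (2), a→e (3), d→t (5); capacity 2 + 3 + 5 = 10.
This cut is saturated, so no flow can exceed 10.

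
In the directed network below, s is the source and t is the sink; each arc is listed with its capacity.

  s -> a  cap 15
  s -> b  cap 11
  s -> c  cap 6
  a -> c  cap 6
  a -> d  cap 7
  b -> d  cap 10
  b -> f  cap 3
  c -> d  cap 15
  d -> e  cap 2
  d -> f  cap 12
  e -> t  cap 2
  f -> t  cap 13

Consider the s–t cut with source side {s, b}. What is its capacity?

34

Edges leaving {s, b}: s→a (15), s→c (6), b→d (10), b→f (3).
Cut capacity = 15 + 6 + 10 + 3 = 34.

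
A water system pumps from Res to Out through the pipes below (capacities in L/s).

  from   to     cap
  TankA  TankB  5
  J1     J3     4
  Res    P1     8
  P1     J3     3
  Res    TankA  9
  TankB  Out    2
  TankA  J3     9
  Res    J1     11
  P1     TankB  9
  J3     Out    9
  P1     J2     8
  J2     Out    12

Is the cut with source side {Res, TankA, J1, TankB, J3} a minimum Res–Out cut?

Yes — it is a minimum cut (capacity 19).

Given cut capacity: 8 + 2 + 9 = 19.
Augment Res→P1→J2→Out: bottleneck 8, flow now 8.
Augment Res→TankA→TankB→Out: bottleneck 2, flow now 10.
Augment Res→TankA→J3→Out: bottleneck 7, flow now 17.
Augment Res→J1→J3→Out: bottleneck 2, flow now 19.
No augmenting path remains; maximum flow = 19.
Cut capacity 19 equals the max flow, so it is a minimum cut.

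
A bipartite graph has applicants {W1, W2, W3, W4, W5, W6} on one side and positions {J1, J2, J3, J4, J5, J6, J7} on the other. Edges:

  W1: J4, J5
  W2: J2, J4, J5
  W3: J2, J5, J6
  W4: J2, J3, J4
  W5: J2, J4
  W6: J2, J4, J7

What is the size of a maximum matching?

Unit-capacity flow: source→left, listed edges, right→sink; max matching = max flow.
Augmenting path W1→J4 (+1); matched 1.
Augmenting path W2→J2 (+1); matched 2.
Augmenting path W3→J5 (+1); matched 3.
Augmenting path W4→J3 (+1); matched 4.
Augmenting path W6→J7 (+1); matched 5.
Augmenting path W5→J2→W2→J5→W3→J6 (+1); matched 6.
No augmenting path remains; maximum matching = 6.
König certificate: {W1, W2, W3, W4, W5, W6} is a vertex cover of size 6 (every listed pair touches it), so no matching can be larger.

6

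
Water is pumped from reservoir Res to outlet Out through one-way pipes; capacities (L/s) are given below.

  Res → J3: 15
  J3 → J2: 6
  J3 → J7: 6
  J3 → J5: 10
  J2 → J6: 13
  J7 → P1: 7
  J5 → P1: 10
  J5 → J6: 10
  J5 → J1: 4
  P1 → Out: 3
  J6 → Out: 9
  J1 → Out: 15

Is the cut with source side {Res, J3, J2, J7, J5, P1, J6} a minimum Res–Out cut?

Given cut capacity: 4 + 3 + 9 = 16.
Augment Res→J3→J2→J6→Out: bottleneck 6, flow now 6.
Augment Res→J3→J7→P1→Out: bottleneck 3, flow now 9.
Augment Res→J3→J5→J6→Out: bottleneck 3, flow now 12.
Augment Res→J3→J5→J1→Out: bottleneck 3, flow now 15.
No augmenting path remains; maximum flow = 15.
In the residual graph, reachable from Res: {Res}.
Min-cut edges: Res→J3 (15); capacity 15 = 15.
Cut capacity 16 exceeds the max flow 15, so it is not minimum.

No — its capacity is 16, but the minimum cut has capacity 15.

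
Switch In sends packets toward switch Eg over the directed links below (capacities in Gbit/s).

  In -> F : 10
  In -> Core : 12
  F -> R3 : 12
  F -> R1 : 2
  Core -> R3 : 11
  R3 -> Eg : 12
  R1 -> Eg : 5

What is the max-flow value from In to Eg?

14

Augment In→F→R3→Eg: bottleneck 10, flow now 10.
Augment In→Core→R3→Eg: bottleneck 2, flow now 12.
Augment In→Core→R3→F→R1→Eg: bottleneck 2, flow now 14. (uses reverse residual edge)
No augmenting path remains; maximum flow = 14.
In the residual graph, reachable from In: {In, F, Core, R3}.
Min-cut edges: F→R1 (2), R3→Eg (12); capacity 2 + 12 = 14.
This cut is saturated, so no flow can exceed 14.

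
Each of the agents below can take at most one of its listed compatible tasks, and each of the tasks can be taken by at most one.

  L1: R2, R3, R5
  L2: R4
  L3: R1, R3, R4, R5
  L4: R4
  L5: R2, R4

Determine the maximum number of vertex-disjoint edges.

4

Unit-capacity flow: source→left, listed edges, right→sink; max matching = max flow.
Augmenting path L1→R2 (+1); matched 1.
Augmenting path L2→R4 (+1); matched 2.
Augmenting path L3→R1 (+1); matched 3.
Augmenting path L5→R2→L1→R3 (+1); matched 4.
No augmenting path remains; maximum matching = 4.
König certificate: {L1, L3, L5, R4} is a vertex cover of size 4 (every listed pair touches it), so no matching can be larger.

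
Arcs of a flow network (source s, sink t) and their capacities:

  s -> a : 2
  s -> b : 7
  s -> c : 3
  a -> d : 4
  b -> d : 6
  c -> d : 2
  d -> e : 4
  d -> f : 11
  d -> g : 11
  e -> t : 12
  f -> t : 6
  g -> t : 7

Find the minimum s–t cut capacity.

10

Augment s→a→d→e→t: bottleneck 2, flow now 2.
Augment s→b→d→e→t: bottleneck 2, flow now 4.
Augment s→b→d→f→t: bottleneck 4, flow now 8.
Augment s→c→d→f→t: bottleneck 2, flow now 10.
No augmenting path remains; maximum flow = 10.
By max-flow min-cut, the minimum cut capacity equals the max flow.
In the residual graph, reachable from s: {s, b, c}.
Min-cut edges: s→a (2), b→d (6), c→d (2); capacity 2 + 6 + 2 = 10.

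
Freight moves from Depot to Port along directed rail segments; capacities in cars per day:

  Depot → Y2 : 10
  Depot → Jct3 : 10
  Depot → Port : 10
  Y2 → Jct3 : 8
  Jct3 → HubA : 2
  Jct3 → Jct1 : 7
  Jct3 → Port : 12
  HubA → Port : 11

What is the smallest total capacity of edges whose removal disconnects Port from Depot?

Augment Depot→Port: bottleneck 10, flow now 10.
Augment Depot→Jct3→Port: bottleneck 10, flow now 20.
Augment Depot→Y2→Jct3→Port: bottleneck 2, flow now 22.
Augment Depot→Y2→Jct3→HubA→Port: bottleneck 2, flow now 24.
No augmenting path remains; maximum flow = 24.
By max-flow min-cut, the minimum cut capacity equals the max flow.
In the residual graph, reachable from Depot: {Depot, Y2, Jct3, Jct1}.
Min-cut edges: Depot→Port (10), Jct3→HubA (2), Jct3→Port (12); capacity 10 + 2 + 12 = 24.

24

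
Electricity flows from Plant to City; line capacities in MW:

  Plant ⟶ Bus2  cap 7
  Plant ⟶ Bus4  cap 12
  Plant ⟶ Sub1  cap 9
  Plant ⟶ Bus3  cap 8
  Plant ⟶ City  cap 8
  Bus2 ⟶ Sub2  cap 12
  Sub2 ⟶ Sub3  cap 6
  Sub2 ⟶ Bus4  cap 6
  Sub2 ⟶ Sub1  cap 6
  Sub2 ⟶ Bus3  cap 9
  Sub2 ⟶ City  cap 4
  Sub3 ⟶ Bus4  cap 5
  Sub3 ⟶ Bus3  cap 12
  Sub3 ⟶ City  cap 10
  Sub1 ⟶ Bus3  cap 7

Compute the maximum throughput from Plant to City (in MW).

Augment Plant→City: bottleneck 8, flow now 8.
Augment Plant→Bus2→Sub2→City: bottleneck 4, flow now 12.
Augment Plant→Bus2→Sub2→Sub3→City: bottleneck 3, flow now 15.
No augmenting path remains; maximum flow = 15.
In the residual graph, reachable from Plant: {Plant, Bus4, Sub1, Bus3}.
Min-cut edges: Plant→Bus2 (7), Plant→City (8); capacity 7 + 8 = 15.
This cut is saturated, so no flow can exceed 15.

15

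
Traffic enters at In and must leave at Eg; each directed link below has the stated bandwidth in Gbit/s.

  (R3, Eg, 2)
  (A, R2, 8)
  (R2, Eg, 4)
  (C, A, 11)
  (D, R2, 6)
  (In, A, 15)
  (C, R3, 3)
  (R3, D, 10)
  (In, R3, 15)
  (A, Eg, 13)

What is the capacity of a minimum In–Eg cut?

Augment In→A→Eg: bottleneck 13, flow now 13.
Augment In→R3→Eg: bottleneck 2, flow now 15.
Augment In→A→R2→Eg: bottleneck 2, flow now 17.
Augment In→R3→D→R2→Eg: bottleneck 2, flow now 19.
No augmenting path remains; maximum flow = 19.
By max-flow min-cut, the minimum cut capacity equals the max flow.
In the residual graph, reachable from In: {In, A, R3, D, R2}.
Min-cut edges: A→Eg (13), R3→Eg (2), R2→Eg (4); capacity 13 + 2 + 4 = 19.

19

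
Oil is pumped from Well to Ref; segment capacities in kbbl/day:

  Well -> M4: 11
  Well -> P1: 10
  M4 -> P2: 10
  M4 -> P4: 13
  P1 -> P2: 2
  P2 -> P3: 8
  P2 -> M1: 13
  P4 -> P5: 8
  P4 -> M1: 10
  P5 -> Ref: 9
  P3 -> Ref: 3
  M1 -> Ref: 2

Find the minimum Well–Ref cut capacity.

13

Augment Well→M4→P2→P3→Ref: bottleneck 3, flow now 3.
Augment Well→M4→P2→M1→Ref: bottleneck 2, flow now 5.
Augment Well→M4→P4→P5→Ref: bottleneck 6, flow now 11.
Augment Well→P1→P2→M4→P4→P5→Ref: bottleneck 2, flow now 13. (uses reverse residual edge)
No augmenting path remains; maximum flow = 13.
By max-flow min-cut, the minimum cut capacity equals the max flow.
In the residual graph, reachable from Well: {Well, P1}.
Min-cut edges: Well→M4 (11), P1→P2 (2); capacity 11 + 2 = 13.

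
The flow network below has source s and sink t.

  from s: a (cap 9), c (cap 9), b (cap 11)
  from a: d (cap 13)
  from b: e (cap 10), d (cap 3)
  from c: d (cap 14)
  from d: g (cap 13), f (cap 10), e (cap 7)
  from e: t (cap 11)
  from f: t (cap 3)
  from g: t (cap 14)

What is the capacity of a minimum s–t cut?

27

Augment s→b→e→t: bottleneck 10, flow now 10.
Augment s→a→d→e→t: bottleneck 1, flow now 11.
Augment s→a→d→f→t: bottleneck 3, flow now 14.
Augment s→a→d→g→t: bottleneck 5, flow now 19.
Augment s→b→d→g→t: bottleneck 1, flow now 20.
Augment s→c→d→g→t: bottleneck 7, flow now 27.
No augmenting path remains; maximum flow = 27.
By max-flow min-cut, the minimum cut capacity equals the max flow.
In the residual graph, reachable from s: {s, a, b, c, d, e, f}.
Min-cut edges: d→g (13), e→t (11), f→t (3); capacity 13 + 11 + 3 = 27.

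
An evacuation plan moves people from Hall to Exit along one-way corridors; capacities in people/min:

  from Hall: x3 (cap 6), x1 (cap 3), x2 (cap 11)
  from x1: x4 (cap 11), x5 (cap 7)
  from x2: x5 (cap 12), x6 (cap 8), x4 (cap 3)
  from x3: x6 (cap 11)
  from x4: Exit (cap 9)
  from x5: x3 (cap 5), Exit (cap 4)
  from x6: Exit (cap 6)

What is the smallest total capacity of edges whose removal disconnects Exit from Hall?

16

Augment Hall→x1→x4→Exit: bottleneck 3, flow now 3.
Augment Hall→x2→x4→Exit: bottleneck 3, flow now 6.
Augment Hall→x2→x5→Exit: bottleneck 4, flow now 10.
Augment Hall→x2→x6→Exit: bottleneck 4, flow now 14.
Augment Hall→x3→x6→Exit: bottleneck 2, flow now 16.
No augmenting path remains; maximum flow = 16.
By max-flow min-cut, the minimum cut capacity equals the max flow.
In the residual graph, reachable from Hall: {Hall, x2, x3, x5, x6}.
Min-cut edges: Hall→x1 (3), x2→x4 (3), x5→Exit (4), x6→Exit (6); capacity 3 + 3 + 4 + 6 = 16.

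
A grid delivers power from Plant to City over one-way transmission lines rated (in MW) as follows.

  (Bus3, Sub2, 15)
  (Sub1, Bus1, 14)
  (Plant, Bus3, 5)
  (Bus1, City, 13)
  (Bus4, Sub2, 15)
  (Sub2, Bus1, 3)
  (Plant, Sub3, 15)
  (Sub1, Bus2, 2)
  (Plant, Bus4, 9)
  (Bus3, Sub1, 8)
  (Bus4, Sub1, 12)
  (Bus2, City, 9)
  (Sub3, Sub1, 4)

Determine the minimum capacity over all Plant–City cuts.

Augment Plant→Bus3→Sub1→Bus1→City: bottleneck 5, flow now 5.
Augment Plant→Sub3→Sub1→Bus1→City: bottleneck 4, flow now 9.
Augment Plant→Bus4→Sub1→Bus1→City: bottleneck 4, flow now 13.
Augment Plant→Bus4→Sub1→Bus2→City: bottleneck 2, flow now 15.
No augmenting path remains; maximum flow = 15.
By max-flow min-cut, the minimum cut capacity equals the max flow.
In the residual graph, reachable from Plant: {Plant, Bus3, Sub3, Bus4, Sub1, Sub2, Bus1}.
Min-cut edges: Sub1→Bus2 (2), Bus1→City (13); capacity 2 + 13 = 15.

15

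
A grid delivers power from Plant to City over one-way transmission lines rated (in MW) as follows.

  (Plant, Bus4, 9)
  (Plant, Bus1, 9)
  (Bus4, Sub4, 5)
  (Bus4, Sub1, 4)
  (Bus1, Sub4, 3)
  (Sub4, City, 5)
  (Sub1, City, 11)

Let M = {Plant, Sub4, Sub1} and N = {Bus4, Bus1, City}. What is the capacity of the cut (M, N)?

34

Edges leaving {Plant, Sub4, Sub1}: Plant→Bus4 (9), Plant→Bus1 (9), Sub4→City (5), Sub1→City (11).
Cut capacity = 9 + 9 + 5 + 11 = 34.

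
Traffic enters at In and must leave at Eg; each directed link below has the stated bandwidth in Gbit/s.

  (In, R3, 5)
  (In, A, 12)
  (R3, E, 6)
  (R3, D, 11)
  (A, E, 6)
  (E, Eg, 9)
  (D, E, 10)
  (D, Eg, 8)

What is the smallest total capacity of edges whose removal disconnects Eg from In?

Augment In→R3→E→Eg: bottleneck 5, flow now 5.
Augment In→A→E→Eg: bottleneck 4, flow now 9.
Augment In→A→E→R3→D→Eg: bottleneck 2, flow now 11. (uses reverse residual edge)
No augmenting path remains; maximum flow = 11.
By max-flow min-cut, the minimum cut capacity equals the max flow.
In the residual graph, reachable from In: {In, A}.
Min-cut edges: In→R3 (5), A→E (6); capacity 5 + 6 = 11.

11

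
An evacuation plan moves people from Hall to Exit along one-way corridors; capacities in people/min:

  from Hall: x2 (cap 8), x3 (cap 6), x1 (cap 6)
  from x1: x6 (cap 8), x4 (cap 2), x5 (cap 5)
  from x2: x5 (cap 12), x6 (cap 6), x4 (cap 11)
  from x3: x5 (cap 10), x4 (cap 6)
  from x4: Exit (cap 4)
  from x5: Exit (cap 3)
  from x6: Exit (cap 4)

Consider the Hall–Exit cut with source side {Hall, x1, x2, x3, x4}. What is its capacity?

Edges leaving {Hall, x1, x2, x3, x4}: x1→x5 (5), x1→x6 (8), x2→x5 (12), x2→x6 (6), x3→x5 (10), x4→Exit (4).
Cut capacity = 5 + 8 + 12 + 6 + 10 + 4 = 45.

45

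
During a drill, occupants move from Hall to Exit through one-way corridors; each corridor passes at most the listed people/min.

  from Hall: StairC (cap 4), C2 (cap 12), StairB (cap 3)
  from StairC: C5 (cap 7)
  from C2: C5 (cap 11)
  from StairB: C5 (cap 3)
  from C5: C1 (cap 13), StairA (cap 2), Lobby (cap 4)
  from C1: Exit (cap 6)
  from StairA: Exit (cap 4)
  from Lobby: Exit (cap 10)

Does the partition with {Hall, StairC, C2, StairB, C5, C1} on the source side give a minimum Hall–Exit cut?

Given cut capacity: 2 + 4 + 6 = 12.
Augment Hall→StairC→C5→C1→Exit: bottleneck 4, flow now 4.
Augment Hall→C2→C5→C1→Exit: bottleneck 2, flow now 6.
Augment Hall→C2→C5→StairA→Exit: bottleneck 2, flow now 8.
Augment Hall→C2→C5→Lobby→Exit: bottleneck 4, flow now 12.
No augmenting path remains; maximum flow = 12.
Cut capacity 12 equals the max flow, so it is a minimum cut.

Yes — it is a minimum cut (capacity 12).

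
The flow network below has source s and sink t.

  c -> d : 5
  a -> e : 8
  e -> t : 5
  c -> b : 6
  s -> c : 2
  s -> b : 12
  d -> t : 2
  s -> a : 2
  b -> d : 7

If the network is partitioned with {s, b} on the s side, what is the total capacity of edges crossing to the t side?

11

Edges leaving {s, b}: s→a (2), s→c (2), b→d (7).
Cut capacity = 2 + 2 + 7 = 11.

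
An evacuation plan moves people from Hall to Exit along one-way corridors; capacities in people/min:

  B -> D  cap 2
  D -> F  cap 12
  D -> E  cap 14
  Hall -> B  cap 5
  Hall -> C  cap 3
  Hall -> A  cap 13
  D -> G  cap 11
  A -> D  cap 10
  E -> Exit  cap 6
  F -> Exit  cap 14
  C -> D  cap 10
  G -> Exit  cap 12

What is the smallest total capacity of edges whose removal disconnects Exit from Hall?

15

Augment Hall→A→D→E→Exit: bottleneck 6, flow now 6.
Augment Hall→A→D→F→Exit: bottleneck 4, flow now 10.
Augment Hall→B→D→F→Exit: bottleneck 2, flow now 12.
Augment Hall→C→D→F→Exit: bottleneck 3, flow now 15.
No augmenting path remains; maximum flow = 15.
By max-flow min-cut, the minimum cut capacity equals the max flow.
In the residual graph, reachable from Hall: {Hall, A, B}.
Min-cut edges: Hall→C (3), A→D (10), B→D (2); capacity 3 + 10 + 2 = 15.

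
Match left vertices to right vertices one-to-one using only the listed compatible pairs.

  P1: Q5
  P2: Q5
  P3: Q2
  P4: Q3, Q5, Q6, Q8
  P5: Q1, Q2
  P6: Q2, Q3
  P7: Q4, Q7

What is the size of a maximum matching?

Unit-capacity flow: source→left, listed edges, right→sink; max matching = max flow.
Augmenting path P1→Q5 (+1); matched 1.
Augmenting path P3→Q2 (+1); matched 2.
Augmenting path P4→Q3 (+1); matched 3.
Augmenting path P5→Q1 (+1); matched 4.
Augmenting path P7→Q4 (+1); matched 5.
Augmenting path P6→Q3→P4→Q6 (+1); matched 6.
No augmenting path remains; maximum matching = 6.
König certificate: {P3, P4, P5, P6, P7, Q5} is a vertex cover of size 6 (every listed pair touches it), so no matching can be larger.

6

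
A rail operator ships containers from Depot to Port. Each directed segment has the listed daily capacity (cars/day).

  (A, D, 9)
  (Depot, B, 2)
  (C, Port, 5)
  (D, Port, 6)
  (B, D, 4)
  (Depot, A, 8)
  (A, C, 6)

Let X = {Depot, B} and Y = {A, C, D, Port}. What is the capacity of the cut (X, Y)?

12

Edges leaving {Depot, B}: Depot→A (8), B→D (4).
Cut capacity = 8 + 4 = 12.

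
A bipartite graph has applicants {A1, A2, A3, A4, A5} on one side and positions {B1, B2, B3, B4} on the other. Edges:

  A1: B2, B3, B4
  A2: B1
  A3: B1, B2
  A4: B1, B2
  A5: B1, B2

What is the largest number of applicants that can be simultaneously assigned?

Unit-capacity flow: source→left, listed edges, right→sink; max matching = max flow.
Augmenting path A1→B2 (+1); matched 1.
Augmenting path A2→B1 (+1); matched 2.
Augmenting path A3→B2→A1→B3 (+1); matched 3.
No augmenting path remains; maximum matching = 3.
König certificate: {A1, B1, B2} is a vertex cover of size 3 (every listed pair touches it), so no matching can be larger.

3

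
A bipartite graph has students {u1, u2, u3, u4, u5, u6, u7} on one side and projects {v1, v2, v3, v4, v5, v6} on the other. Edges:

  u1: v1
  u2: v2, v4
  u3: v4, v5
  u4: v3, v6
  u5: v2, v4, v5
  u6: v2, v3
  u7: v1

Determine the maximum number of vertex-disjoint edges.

6

Unit-capacity flow: source→left, listed edges, right→sink; max matching = max flow.
Augmenting path u1→v1 (+1); matched 1.
Augmenting path u2→v2 (+1); matched 2.
Augmenting path u3→v4 (+1); matched 3.
Augmenting path u4→v3 (+1); matched 4.
Augmenting path u5→v5 (+1); matched 5.
Augmenting path u6→v3→u4→v6 (+1); matched 6.
No augmenting path remains; maximum matching = 6.
König certificate: {u2, u3, u4, u5, u6, v1} is a vertex cover of size 6 (every listed pair touches it), so no matching can be larger.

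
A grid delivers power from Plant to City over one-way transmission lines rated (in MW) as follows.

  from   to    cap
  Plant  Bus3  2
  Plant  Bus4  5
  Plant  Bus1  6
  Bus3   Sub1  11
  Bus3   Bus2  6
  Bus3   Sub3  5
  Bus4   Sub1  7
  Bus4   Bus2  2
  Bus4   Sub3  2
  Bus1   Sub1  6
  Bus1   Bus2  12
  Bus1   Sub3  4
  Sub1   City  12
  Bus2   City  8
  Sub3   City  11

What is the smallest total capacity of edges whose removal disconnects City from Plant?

Augment Plant→Bus3→Sub1→City: bottleneck 2, flow now 2.
Augment Plant→Bus4→Sub1→City: bottleneck 5, flow now 7.
Augment Plant→Bus1→Sub1→City: bottleneck 5, flow now 12.
Augment Plant→Bus1→Bus2→City: bottleneck 1, flow now 13.
No augmenting path remains; maximum flow = 13.
By max-flow min-cut, the minimum cut capacity equals the max flow.
In the residual graph, reachable from Plant: {Plant}.
Min-cut edges: Plant→Bus3 (2), Plant→Bus4 (5), Plant→Bus1 (6); capacity 2 + 5 + 6 = 13.

13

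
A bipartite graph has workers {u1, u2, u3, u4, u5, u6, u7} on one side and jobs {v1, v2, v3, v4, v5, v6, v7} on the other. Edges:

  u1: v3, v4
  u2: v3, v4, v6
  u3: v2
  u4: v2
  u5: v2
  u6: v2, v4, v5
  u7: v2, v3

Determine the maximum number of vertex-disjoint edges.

5

Unit-capacity flow: source→left, listed edges, right→sink; max matching = max flow.
Augmenting path u1→v3 (+1); matched 1.
Augmenting path u2→v4 (+1); matched 2.
Augmenting path u3→v2 (+1); matched 3.
Augmenting path u6→v5 (+1); matched 4.
Augmenting path u7→v3→u1→v4→u2→v6 (+1); matched 5.
No augmenting path remains; maximum matching = 5.
König certificate: {u1, u2, u6, u7, v2} is a vertex cover of size 5 (every listed pair touches it), so no matching can be larger.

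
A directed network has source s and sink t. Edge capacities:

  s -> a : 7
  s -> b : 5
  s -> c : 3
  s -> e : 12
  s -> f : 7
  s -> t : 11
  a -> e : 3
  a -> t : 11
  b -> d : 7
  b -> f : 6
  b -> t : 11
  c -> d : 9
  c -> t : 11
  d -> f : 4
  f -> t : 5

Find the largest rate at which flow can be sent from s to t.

Augment s→t: bottleneck 11, flow now 11.
Augment s→a→t: bottleneck 7, flow now 18.
Augment s→b→t: bottleneck 5, flow now 23.
Augment s→c→t: bottleneck 3, flow now 26.
Augment s→f→t: bottleneck 5, flow now 31.
No augmenting path remains; maximum flow = 31.
In the residual graph, reachable from s: {s, e, f}.
Min-cut edges: s→a (7), s→b (5), s→c (3), s→t (11), f→t (5); capacity 7 + 5 + 3 + 11 + 5 = 31.
This cut is saturated, so no flow can exceed 31.

31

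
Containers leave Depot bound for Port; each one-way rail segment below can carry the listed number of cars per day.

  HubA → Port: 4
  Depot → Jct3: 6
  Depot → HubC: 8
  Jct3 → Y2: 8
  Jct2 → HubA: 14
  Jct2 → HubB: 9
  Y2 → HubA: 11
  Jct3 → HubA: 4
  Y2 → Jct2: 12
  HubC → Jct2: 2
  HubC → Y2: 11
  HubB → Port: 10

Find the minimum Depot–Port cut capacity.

13

Augment Depot→Jct3→HubA→Port: bottleneck 4, flow now 4.
Augment Depot→HubC→Jct2→HubB→Port: bottleneck 2, flow now 6.
Augment Depot→HubC→Y2→Jct2→HubB→Port: bottleneck 6, flow now 12.
Augment Depot→Jct3→Y2→Jct2→HubB→Port: bottleneck 1, flow now 13.
No augmenting path remains; maximum flow = 13.
By max-flow min-cut, the minimum cut capacity equals the max flow.
In the residual graph, reachable from Depot: {Depot, HubC, Jct3, Y2, Jct2, HubA}.
Min-cut edges: Jct2→HubB (9), HubA→Port (4); capacity 9 + 4 = 13.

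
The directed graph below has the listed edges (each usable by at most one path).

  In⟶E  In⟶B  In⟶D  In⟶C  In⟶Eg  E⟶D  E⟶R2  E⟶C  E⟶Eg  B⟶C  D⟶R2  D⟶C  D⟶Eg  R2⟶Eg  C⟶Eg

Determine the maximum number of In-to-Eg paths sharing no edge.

Assign every edge capacity 1; by Menger, the answer equals the max flow.
Path In→Eg (+1); total 1.
Path In→E→Eg (+1); total 2.
Path In→D→Eg (+1); total 3.
Path In→C→Eg (+1); total 4.
No residual In→Eg path; max flow = 4.
Certifying cut of size 4: {C→Eg, In→D, In→E, In→Eg}.

4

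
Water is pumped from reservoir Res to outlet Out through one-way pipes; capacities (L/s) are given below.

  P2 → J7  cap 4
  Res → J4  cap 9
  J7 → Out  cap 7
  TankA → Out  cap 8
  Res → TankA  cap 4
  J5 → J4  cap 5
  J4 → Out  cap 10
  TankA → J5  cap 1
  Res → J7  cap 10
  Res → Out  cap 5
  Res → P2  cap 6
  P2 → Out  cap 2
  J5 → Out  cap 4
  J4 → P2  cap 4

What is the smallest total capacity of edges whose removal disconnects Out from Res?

Augment Res→Out: bottleneck 5, flow now 5.
Augment Res→TankA→Out: bottleneck 4, flow now 9.
Augment Res→J4→Out: bottleneck 9, flow now 18.
Augment Res→P2→Out: bottleneck 2, flow now 20.
Augment Res→J7→Out: bottleneck 7, flow now 27.
No augmenting path remains; maximum flow = 27.
By max-flow min-cut, the minimum cut capacity equals the max flow.
In the residual graph, reachable from Res: {Res, P2, J7}.
Min-cut edges: Res→TankA (4), Res→J4 (9), Res→Out (5), P2→Out (2), J7→Out (7); capacity 4 + 9 + 5 + 2 + 7 = 27.

27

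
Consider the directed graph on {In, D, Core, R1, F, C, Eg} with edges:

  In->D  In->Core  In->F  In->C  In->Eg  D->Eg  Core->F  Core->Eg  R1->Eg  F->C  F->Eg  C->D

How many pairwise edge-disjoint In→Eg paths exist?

Assign every edge capacity 1; by Menger, the answer equals the max flow.
Path In→Eg (+1); total 1.
Path In→D→Eg (+1); total 2.
Path In→Core→Eg (+1); total 3.
Path In→F→Eg (+1); total 4.
No residual In→Eg path; max flow = 4.
Certifying cut of size 4: {D→Eg, In→Core, In→Eg, In→F}.

4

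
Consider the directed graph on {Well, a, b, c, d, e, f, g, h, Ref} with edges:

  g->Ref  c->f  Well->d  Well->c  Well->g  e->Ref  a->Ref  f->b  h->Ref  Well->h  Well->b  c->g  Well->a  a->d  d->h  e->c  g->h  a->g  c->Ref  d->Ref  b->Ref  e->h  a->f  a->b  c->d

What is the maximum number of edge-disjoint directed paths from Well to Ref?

6

Assign every edge capacity 1; by Menger, the answer equals the max flow.
Path Well→a→Ref (+1); total 1.
Path Well→b→Ref (+1); total 2.
Path Well→c→Ref (+1); total 3.
Path Well→d→Ref (+1); total 4.
Path Well→g→Ref (+1); total 5.
Path Well→h→Ref (+1); total 6.
No residual Well→Ref path; max flow = 6.
Certifying cut of size 6: {Well→a, Well→b, Well→c, Well→d, Well→g, Well→h}.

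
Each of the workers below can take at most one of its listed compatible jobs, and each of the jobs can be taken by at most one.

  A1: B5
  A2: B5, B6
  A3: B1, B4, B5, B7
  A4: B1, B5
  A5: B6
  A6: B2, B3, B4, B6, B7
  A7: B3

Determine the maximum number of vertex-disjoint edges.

6

Unit-capacity flow: source→left, listed edges, right→sink; max matching = max flow.
Augmenting path A1→B5 (+1); matched 1.
Augmenting path A2→B6 (+1); matched 2.
Augmenting path A3→B1 (+1); matched 3.
Augmenting path A6→B2 (+1); matched 4.
Augmenting path A7→B3 (+1); matched 5.
Augmenting path A4→B1→A3→B4 (+1); matched 6.
No augmenting path remains; maximum matching = 6.
König certificate: {A3, A4, A6, A7, B5, B6} is a vertex cover of size 6 (every listed pair touches it), so no matching can be larger.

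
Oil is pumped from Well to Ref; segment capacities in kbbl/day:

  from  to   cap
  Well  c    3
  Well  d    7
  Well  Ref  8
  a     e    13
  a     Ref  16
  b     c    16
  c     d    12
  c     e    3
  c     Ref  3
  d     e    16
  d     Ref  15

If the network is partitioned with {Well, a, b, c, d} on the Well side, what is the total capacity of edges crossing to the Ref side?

74

Edges leaving {Well, a, b, c, d}: Well→Ref (8), a→e (13), a→Ref (16), c→e (3), c→Ref (3), d→e (16), d→Ref (15).
Cut capacity = 8 + 13 + 16 + 3 + 3 + 16 + 15 = 74.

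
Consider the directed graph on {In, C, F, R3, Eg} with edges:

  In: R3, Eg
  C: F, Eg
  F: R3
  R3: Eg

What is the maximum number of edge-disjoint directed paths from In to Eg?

2

Assign every edge capacity 1; by Menger, the answer equals the max flow.
Path In→Eg (+1); total 1.
Path In→R3→Eg (+1); total 2.
No residual In→Eg path; max flow = 2.
Certifying cut of size 2: {In→Eg, In→R3}.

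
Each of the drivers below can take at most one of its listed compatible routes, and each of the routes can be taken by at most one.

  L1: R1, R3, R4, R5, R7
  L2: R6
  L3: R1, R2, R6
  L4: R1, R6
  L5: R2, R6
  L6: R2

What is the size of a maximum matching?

4

Unit-capacity flow: source→left, listed edges, right→sink; max matching = max flow.
Augmenting path L1→R1 (+1); matched 1.
Augmenting path L2→R6 (+1); matched 2.
Augmenting path L3→R2 (+1); matched 3.
Augmenting path L4→R1→L1→R3 (+1); matched 4.
No augmenting path remains; maximum matching = 4.
König certificate: {L1, R1, R2, R6} is a vertex cover of size 4 (every listed pair touches it), so no matching can be larger.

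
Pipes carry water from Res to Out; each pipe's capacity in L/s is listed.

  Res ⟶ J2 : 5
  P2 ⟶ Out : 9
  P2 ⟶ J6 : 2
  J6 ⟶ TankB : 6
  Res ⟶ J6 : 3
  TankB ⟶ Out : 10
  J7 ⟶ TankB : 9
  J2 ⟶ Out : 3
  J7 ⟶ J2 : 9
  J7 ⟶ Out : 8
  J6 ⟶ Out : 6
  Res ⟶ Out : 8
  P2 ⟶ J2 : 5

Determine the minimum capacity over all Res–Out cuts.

Augment Res→Out: bottleneck 8, flow now 8.
Augment Res→J6→Out: bottleneck 3, flow now 11.
Augment Res→J2→Out: bottleneck 3, flow now 14.
No augmenting path remains; maximum flow = 14.
By max-flow min-cut, the minimum cut capacity equals the max flow.
In the residual graph, reachable from Res: {Res, J2}.
Min-cut edges: Res→J6 (3), Res→Out (8), J2→Out (3); capacity 3 + 8 + 3 = 14.

14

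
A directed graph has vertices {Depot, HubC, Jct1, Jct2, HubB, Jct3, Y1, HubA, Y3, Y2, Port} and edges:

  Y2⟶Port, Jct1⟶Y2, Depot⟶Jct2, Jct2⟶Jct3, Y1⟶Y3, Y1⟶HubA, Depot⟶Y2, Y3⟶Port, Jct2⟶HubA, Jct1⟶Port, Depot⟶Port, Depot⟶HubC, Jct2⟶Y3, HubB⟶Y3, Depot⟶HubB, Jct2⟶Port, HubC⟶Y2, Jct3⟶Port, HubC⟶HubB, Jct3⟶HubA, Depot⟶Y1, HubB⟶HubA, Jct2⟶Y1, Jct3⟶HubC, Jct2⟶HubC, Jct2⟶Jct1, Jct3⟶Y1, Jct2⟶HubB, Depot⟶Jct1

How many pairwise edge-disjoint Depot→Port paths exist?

Assign every edge capacity 1; by Menger, the answer equals the max flow.
Path Depot→Port (+1); total 1.
Path Depot→Jct1→Port (+1); total 2.
Path Depot→Jct2→Port (+1); total 3.
Path Depot→Y2→Port (+1); total 4.
Path Depot→HubB→Y3→Port (+1); total 5.
No residual Depot→Port path; max flow = 5.
Certifying cut of size 5: {Depot→Jct1, Depot→Jct2, Depot→Port, Y2→Port, Y3→Port}.

5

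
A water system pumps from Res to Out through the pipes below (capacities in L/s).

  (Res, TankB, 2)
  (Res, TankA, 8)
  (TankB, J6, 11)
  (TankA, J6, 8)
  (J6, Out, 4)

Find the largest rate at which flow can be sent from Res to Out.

4

Augment Res→TankB→J6→Out: bottleneck 2, flow now 2.
Augment Res→TankA→J6→Out: bottleneck 2, flow now 4.
No augmenting path remains; maximum flow = 4.
In the residual graph, reachable from Res: {Res, TankB, TankA, J6}.
Min-cut edges: J6→Out (4); capacity 4 = 4.
This cut is saturated, so no flow can exceed 4.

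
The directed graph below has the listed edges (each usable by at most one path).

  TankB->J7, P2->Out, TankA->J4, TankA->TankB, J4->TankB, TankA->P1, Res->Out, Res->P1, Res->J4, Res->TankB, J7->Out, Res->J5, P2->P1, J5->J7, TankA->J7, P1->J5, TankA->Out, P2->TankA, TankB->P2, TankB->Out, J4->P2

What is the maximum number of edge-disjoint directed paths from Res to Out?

4

Assign every edge capacity 1; by Menger, the answer equals the max flow.
Path Res→Out (+1); total 1.
Path Res→TankB→Out (+1); total 2.
Path Res→J4→P2→Out (+1); total 3.
Path Res→J5→J7→Out (+1); total 4.
No residual Res→Out path; max flow = 4.
Certifying cut of size 4: {J5→J7, Res→J4, Res→Out, Res→TankB}.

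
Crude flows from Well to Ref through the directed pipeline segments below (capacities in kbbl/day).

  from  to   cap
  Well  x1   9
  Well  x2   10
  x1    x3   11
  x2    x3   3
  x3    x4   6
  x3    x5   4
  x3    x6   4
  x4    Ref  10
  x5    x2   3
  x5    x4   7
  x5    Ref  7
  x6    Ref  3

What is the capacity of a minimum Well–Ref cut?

12

Augment Well→x1→x3→x4→Ref: bottleneck 6, flow now 6.
Augment Well→x1→x3→x5→Ref: bottleneck 3, flow now 9.
Augment Well→x2→x3→x5→Ref: bottleneck 1, flow now 10.
Augment Well→x2→x3→x6→Ref: bottleneck 2, flow now 12.
No augmenting path remains; maximum flow = 12.
By max-flow min-cut, the minimum cut capacity equals the max flow.
In the residual graph, reachable from Well: {Well, x2}.
Min-cut edges: Well→x1 (9), x2→x3 (3); capacity 9 + 3 = 12.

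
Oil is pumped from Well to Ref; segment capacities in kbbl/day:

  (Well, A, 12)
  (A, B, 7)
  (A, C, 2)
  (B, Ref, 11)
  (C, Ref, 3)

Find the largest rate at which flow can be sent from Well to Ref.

9

Augment Well→A→B→Ref: bottleneck 7, flow now 7.
Augment Well→A→C→Ref: bottleneck 2, flow now 9.
No augmenting path remains; maximum flow = 9.
In the residual graph, reachable from Well: {Well, A}.
Min-cut edges: A→B (7), A→C (2); capacity 7 + 2 = 9.
This cut is saturated, so no flow can exceed 9.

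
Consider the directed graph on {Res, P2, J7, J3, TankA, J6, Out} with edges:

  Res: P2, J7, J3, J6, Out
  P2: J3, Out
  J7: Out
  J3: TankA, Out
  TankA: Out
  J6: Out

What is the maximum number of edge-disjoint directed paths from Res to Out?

Assign every edge capacity 1; by Menger, the answer equals the max flow.
Path Res→Out (+1); total 1.
Path Res→P2→Out (+1); total 2.
Path Res→J7→Out (+1); total 3.
Path Res→J3→Out (+1); total 4.
Path Res→J6→Out (+1); total 5.
No residual Res→Out path; max flow = 5.
Certifying cut of size 5: {Res→J3, Res→J6, Res→J7, Res→Out, Res→P2}.

5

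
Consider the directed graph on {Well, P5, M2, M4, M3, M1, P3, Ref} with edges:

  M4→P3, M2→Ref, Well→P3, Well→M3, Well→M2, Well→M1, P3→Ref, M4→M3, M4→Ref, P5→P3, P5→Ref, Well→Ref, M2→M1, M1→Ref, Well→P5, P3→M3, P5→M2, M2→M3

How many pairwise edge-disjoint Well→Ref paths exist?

5

Assign every edge capacity 1; by Menger, the answer equals the max flow.
Path Well→Ref (+1); total 1.
Path Well→P5→Ref (+1); total 2.
Path Well→M2→Ref (+1); total 3.
Path Well→M1→Ref (+1); total 4.
Path Well→P3→Ref (+1); total 5.
No residual Well→Ref path; max flow = 5.
Certifying cut of size 5: {Well→M1, Well→M2, Well→P3, Well→P5, Well→Ref}.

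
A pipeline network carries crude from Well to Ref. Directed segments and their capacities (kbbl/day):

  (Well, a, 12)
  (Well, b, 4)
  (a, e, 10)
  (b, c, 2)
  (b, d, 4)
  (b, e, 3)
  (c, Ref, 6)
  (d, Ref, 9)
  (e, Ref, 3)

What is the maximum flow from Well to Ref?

Augment Well→a→e→Ref: bottleneck 3, flow now 3.
Augment Well→b→c→Ref: bottleneck 2, flow now 5.
Augment Well→b→d→Ref: bottleneck 2, flow now 7.
No augmenting path remains; maximum flow = 7.
In the residual graph, reachable from Well: {Well, a, e}.
Min-cut edges: Well→b (4), e→Ref (3); capacity 4 + 3 = 7.
This cut is saturated, so no flow can exceed 7.

7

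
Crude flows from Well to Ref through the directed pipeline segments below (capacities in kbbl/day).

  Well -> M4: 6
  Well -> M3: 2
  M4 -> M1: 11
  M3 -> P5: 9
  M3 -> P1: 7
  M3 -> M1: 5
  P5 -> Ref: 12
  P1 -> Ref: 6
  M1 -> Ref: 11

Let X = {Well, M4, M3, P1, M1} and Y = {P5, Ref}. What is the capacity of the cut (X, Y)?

Edges leaving {Well, M4, M3, P1, M1}: M3→P5 (9), P1→Ref (6), M1→Ref (11).
Cut capacity = 9 + 6 + 11 = 26.

26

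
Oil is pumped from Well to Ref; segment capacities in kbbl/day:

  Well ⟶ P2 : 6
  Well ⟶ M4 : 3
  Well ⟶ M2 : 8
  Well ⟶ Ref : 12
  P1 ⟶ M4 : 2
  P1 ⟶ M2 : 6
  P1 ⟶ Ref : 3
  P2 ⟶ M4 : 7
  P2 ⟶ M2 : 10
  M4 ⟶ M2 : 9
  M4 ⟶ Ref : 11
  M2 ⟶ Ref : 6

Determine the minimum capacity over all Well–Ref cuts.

27

Augment Well→Ref: bottleneck 12, flow now 12.
Augment Well→M4→Ref: bottleneck 3, flow now 15.
Augment Well→M2→Ref: bottleneck 6, flow now 21.
Augment Well→P2→M4→Ref: bottleneck 6, flow now 27.
No augmenting path remains; maximum flow = 27.
By max-flow min-cut, the minimum cut capacity equals the max flow.
In the residual graph, reachable from Well: {Well, M2}.
Min-cut edges: Well→P2 (6), Well→M4 (3), Well→Ref (12), M2→Ref (6); capacity 6 + 3 + 12 + 6 = 27.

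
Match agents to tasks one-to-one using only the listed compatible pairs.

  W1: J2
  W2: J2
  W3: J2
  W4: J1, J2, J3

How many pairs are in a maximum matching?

Unit-capacity flow: source→left, listed edges, right→sink; max matching = max flow.
Augmenting path W1→J2 (+1); matched 1.
Augmenting path W4→J1 (+1); matched 2.
No augmenting path remains; maximum matching = 2.
König certificate: {W4, J2} is a vertex cover of size 2 (every listed pair touches it), so no matching can be larger.

2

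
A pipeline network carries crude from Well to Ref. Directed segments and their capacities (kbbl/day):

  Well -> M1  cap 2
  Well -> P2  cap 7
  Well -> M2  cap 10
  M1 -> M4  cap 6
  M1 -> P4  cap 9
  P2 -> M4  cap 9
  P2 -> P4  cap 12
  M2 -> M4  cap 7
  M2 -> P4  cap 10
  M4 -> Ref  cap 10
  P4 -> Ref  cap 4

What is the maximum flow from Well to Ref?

Augment Well→M1→M4→Ref: bottleneck 2, flow now 2.
Augment Well→P2→M4→Ref: bottleneck 7, flow now 9.
Augment Well→M2→M4→Ref: bottleneck 1, flow now 10.
Augment Well→M2→P4→Ref: bottleneck 4, flow now 14.
No augmenting path remains; maximum flow = 14.
In the residual graph, reachable from Well: {Well, M1, P2, M2, M4, P4}.
Min-cut edges: M4→Ref (10), P4→Ref (4); capacity 10 + 4 = 14.
This cut is saturated, so no flow can exceed 14.

14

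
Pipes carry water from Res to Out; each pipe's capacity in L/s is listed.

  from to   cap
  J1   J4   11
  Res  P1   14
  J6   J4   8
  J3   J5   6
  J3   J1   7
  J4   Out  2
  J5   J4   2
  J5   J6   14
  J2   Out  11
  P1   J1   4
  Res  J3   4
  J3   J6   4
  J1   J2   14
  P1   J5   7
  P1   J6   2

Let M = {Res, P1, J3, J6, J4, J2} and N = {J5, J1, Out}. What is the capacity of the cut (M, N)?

37

Edges leaving {Res, P1, J3, J6, J4, J2}: P1→J5 (7), P1→J1 (4), J3→J5 (6), J3→J1 (7), J4→Out (2), J2→Out (11).
Cut capacity = 7 + 4 + 6 + 7 + 2 + 11 = 37.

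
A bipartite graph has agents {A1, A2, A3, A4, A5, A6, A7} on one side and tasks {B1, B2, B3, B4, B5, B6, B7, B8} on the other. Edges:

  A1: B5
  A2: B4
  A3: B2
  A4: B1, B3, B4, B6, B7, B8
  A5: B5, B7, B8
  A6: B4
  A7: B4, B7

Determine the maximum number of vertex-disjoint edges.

6

Unit-capacity flow: source→left, listed edges, right→sink; max matching = max flow.
Augmenting path A1→B5 (+1); matched 1.
Augmenting path A2→B4 (+1); matched 2.
Augmenting path A3→B2 (+1); matched 3.
Augmenting path A4→B1 (+1); matched 4.
Augmenting path A5→B7 (+1); matched 5.
Augmenting path A7→B7→A5→B8 (+1); matched 6.
No augmenting path remains; maximum matching = 6.
König certificate: {A1, A3, A4, A5, A7, B4} is a vertex cover of size 6 (every listed pair touches it), so no matching can be larger.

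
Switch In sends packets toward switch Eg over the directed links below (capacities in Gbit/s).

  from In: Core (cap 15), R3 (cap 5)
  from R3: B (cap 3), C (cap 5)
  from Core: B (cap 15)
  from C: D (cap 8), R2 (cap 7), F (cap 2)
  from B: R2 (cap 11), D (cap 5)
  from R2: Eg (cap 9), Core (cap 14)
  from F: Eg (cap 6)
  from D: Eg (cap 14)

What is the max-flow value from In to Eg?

Augment In→R3→C→R2→Eg: bottleneck 5, flow now 5.
Augment In→Core→B→R2→Eg: bottleneck 4, flow now 9.
Augment In→Core→B→D→Eg: bottleneck 5, flow now 14.
Augment In→Core→B→R2→C→F→Eg: bottleneck 2, flow now 16. (uses reverse residual edge)
Augment In→Core→B→R2→C→D→Eg: bottleneck 3, flow now 19. (uses reverse residual edge)
No augmenting path remains; maximum flow = 19.
In the residual graph, reachable from In: {In, Core, B, R2}.
Min-cut edges: In→R3 (5), B→D (5), R2→Eg (9); capacity 5 + 5 + 9 = 19.
This cut is saturated, so no flow can exceed 19.

19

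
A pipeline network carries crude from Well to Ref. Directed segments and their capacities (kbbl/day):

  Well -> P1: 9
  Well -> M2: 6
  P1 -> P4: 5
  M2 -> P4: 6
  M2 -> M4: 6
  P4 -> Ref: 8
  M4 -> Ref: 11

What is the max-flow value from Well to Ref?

Augment Well→P1→P4→Ref: bottleneck 5, flow now 5.
Augment Well→M2→P4→Ref: bottleneck 3, flow now 8.
Augment Well→M2→M4→Ref: bottleneck 3, flow now 11.
No augmenting path remains; maximum flow = 11.
In the residual graph, reachable from Well: {Well, P1}.
Min-cut edges: Well→M2 (6), P1→P4 (5); capacity 6 + 5 = 11.
This cut is saturated, so no flow can exceed 11.

11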